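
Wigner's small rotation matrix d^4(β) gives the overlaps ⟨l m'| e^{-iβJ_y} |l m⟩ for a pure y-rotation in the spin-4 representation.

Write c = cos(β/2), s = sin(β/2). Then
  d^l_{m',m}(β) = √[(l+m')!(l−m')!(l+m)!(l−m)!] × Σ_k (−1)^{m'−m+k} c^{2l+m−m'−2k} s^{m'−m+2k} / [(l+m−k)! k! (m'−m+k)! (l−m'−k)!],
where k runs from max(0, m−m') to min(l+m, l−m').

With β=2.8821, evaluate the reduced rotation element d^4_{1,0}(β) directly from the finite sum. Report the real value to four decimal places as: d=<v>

d=0.4907

d^4_{1,0}(β=2.8821) via Wigner's sum:
Half-angle: c=0.129383, s=0.991595. N=√(120·6·24·24)=643.987578
Admissible k: 0..3 (factorial args all ≥0)
  k=0: (−1)^1·643.9876/(144)·0.1294^7·0.9916^1 = -0.000003
  k=1: (−1)^2·643.9876/(24)·0.1294^5·0.9916^3 = +0.000949
  k=2: (−1)^3·643.9876/(24)·0.1294^3·0.9916^5 = -0.055714
  k=3: (−1)^4·643.9876/(144)·0.1294^1·0.9916^7 = +0.545419
d^4_{1,0}(2.8821) = -0.000003 +0.000949 -0.055714 +0.545419 = +0.490651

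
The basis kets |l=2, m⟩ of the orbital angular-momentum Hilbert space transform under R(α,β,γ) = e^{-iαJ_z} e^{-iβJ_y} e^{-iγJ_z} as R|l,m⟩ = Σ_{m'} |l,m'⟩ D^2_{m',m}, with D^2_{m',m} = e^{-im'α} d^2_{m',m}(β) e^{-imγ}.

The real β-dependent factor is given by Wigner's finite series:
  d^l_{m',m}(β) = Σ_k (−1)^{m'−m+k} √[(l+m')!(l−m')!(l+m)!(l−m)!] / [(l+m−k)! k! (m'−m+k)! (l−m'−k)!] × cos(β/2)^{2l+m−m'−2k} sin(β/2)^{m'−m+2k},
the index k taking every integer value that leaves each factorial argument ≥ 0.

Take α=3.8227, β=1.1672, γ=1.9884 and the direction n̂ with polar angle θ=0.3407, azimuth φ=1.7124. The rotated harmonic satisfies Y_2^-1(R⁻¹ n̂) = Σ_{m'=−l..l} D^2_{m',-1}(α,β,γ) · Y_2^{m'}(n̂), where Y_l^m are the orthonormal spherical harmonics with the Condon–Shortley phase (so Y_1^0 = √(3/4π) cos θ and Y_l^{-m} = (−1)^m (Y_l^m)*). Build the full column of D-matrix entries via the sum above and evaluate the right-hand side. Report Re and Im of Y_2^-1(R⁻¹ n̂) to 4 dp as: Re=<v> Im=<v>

Re=0.0192 Im=-0.1591

Need the full column D^2_{m',-1} for m'=−2..2 at α=3.8227, β=1.1672, γ=1.9884.
cos(β/2)=0.834484, sin(β/2)=0.551032
d^2_{-2,-1}: single k=1 term ⇒ +0.640414;  D = -0.626475-0.132888i
d^2_{-1,-1}: k∈[0..1] ⇒ +0.484923 -0.634323 = -0.149400;  D = -0.133059+0.067939i
d^2_{0,-1}: k∈[0..1] ⇒ -0.784344 +0.341998 = -0.442346;  D = +0.179403-0.404333i
d^2_{1,-1}: k∈[0..1] ⇒ +0.634323 -0.092195 = +0.542129;  D = -0.141205-0.523416i
d^2_{2,-1}: single k=0 term ⇒ -0.279240;  D = -0.226260-0.163651i
Y_2^{m'}(θ=0.3407,φ=1.7124) and Σ D·Y over m':
  (-0.6265-0.1329i)·(-0.0414+0.0121i)  (-0.1331+0.0679i)·(-0.0343-0.2409i)  (+0.1794-0.4043i)·(+0.5251+0.0000i)  (-0.1412-0.5234i)·(+0.0343-0.2409i)  (-0.2263-0.1637i)·(-0.0414-0.0121i)
Y_2^-1(R⁻¹ n̂) = +0.019162-0.159118i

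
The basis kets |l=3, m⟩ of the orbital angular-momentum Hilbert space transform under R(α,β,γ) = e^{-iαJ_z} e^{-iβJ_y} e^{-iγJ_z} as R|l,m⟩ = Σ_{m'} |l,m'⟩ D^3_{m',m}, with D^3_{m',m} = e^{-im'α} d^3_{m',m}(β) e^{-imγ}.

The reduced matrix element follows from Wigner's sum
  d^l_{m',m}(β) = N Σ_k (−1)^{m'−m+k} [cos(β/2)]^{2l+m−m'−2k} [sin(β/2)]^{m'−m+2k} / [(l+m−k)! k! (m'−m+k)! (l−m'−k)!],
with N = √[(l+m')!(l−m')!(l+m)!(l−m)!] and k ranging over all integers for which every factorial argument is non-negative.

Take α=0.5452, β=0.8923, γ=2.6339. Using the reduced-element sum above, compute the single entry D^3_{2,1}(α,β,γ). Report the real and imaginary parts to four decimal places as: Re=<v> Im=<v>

Re=0.3692 Im=-0.2433

Split into d^3_{2,1}(β=0.8923) × two z-phases.
c=cos(0.8923/2)=0.902115, s=sin(0.8923/2)=0.431496; N=√[120·1·24·2]=75.894664
Admissible k: 0..1 (factorial args all ≥0)
  k=0: (−1)^1·75.8947/(24)·0.9021^5·0.4315^1 = -0.815241
  k=1: (−1)^2·75.8947/(12)·0.9021^3·0.4315^3 = +0.373031
d^3_{2,1}(0.8923) = -0.815241 +0.373031 = -0.442210
Phases: e^{-i·(2)·0.5452}=+0.462131-0.886812i, e^{-i·(1)·2.6339}=-0.873869-0.486162i ⇒ D=+0.369235-0.243342i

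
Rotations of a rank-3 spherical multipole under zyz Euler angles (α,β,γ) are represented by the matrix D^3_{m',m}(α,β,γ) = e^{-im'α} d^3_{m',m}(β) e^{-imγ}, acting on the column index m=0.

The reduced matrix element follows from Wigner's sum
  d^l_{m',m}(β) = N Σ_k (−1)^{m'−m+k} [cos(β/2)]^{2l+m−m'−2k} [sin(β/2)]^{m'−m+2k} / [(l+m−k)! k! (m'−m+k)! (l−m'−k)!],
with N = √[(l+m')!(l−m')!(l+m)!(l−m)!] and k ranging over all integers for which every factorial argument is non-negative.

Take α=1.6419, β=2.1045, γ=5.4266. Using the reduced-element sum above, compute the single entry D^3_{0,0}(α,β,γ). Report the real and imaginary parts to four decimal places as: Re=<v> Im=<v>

Re=0.4339 Im=0.0000

First d^3_{0,0}(β=2.1045), then the phase factors e^{-i(0)α} and e^{-i(0)γ}:
Half-angle: c=0.495618, s=0.868541. N=√(6·6·6·6)=36.000000
k: max(0,(0)−(0))=0 … min(3+(0),3−(0))=3
  k=0: (−1)^0·36.0000/(36)·0.4956^6·0.8685^0 = +0.014821
  k=1: (−1)^1·36.0000/(4)·0.4956^4·0.8685^2 = -0.409648
  k=2: (−1)^2·36.0000/(4)·0.4956^2·0.8685^4 = +1.258048
  k=3: (−1)^3·36.0000/(36)·0.4956^0·0.8685^6 = -0.429280
d^3_{0,0}(2.1045) = +0.014821 -0.409648 +1.258048 -0.429280 = +0.433941
D = (+1.000000+0.000000i)·(+0.433941)·(+1.000000+0.000000i) = +0.433941+0.000000i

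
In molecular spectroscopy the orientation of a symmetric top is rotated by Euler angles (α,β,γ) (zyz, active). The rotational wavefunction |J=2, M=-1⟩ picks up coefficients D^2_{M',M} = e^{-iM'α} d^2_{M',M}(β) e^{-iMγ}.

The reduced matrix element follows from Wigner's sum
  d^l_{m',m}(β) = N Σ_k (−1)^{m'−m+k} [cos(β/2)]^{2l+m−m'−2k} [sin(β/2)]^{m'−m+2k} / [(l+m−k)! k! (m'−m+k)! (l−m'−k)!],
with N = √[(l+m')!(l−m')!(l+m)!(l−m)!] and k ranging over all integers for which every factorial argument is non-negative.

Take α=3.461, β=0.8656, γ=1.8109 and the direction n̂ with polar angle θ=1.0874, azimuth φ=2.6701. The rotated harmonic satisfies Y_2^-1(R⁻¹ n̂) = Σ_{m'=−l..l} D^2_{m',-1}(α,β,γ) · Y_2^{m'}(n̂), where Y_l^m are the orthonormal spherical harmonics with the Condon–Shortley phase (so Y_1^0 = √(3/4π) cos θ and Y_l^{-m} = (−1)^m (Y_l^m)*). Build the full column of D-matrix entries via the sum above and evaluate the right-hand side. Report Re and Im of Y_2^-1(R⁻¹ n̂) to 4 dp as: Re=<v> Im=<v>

Need the full column D^2_{m',-1} for m'=−2..2 at α=3.461, β=0.8656, γ=1.8109.
cos(β/2)=0.907795, sin(β/2)=0.419414
d^2_{-2,-1}: single k=1 term ⇒ +0.627533;  D = -0.483231+0.400356i
d^2_{-1,-1}: k∈[0..1] ⇒ +0.679127 -0.434894 = +0.244233;  D = +0.129632-0.206991i
d^2_{0,-1}: k∈[0..1] ⇒ -0.768568 +0.164056 = -0.604511;  D = +0.143755-0.587170i
d^2_{1,-1}: k∈[0..1] ⇒ +0.434894 -0.030944 = +0.403950;  D = -0.032001-0.402680i
d^2_{2,-1}: single k=0 term ⇒ -0.133951;  D = -0.052004-0.123445i
Y_2^{m'}(θ=1.0874,φ=2.6701) and Σ D·Y over m':
  (-0.4832+0.4004i)·(+0.1779+0.2451i)  (+0.1296-0.2070i)·(-0.2832-0.1444i)  (+0.1438-0.5872i)·(-0.1110+0.0000i)  (-0.0320-0.4027i)·(+0.2832-0.1444i)  (-0.0520-0.1234i)·(+0.1779-0.2451i)
Y_2^-1(R⁻¹ n̂) = -0.373358-0.060787i

Re=-0.3734 Im=-0.0608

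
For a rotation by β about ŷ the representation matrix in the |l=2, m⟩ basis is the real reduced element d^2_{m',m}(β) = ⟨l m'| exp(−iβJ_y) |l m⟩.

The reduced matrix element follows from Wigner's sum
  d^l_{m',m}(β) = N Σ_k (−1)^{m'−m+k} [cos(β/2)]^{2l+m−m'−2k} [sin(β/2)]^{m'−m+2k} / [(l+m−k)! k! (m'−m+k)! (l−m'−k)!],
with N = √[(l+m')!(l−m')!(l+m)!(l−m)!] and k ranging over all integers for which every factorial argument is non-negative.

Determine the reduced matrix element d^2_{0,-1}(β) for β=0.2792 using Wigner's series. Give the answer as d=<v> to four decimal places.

d^2_{0,-1}(β=0.2792) via Wigner's sum:
c=cos(0.2792/2)=0.990272, s=sin(0.2792/2)=0.139147; N=√[2·2·1·6]=4.898979
k: max(0,(-1)−(0))=0 … min(2+(-1),2−(0))=1
  k=0: (−1)^1·4.8990/(2)·0.9903^3·0.1391^1 = -0.330988
  k=1: (−1)^2·4.8990/(2)·0.9903^1·0.1391^3 = +0.006535
d^2_{0,-1}(0.2792) = -0.330988 +0.006535 = -0.324453

d=-0.3245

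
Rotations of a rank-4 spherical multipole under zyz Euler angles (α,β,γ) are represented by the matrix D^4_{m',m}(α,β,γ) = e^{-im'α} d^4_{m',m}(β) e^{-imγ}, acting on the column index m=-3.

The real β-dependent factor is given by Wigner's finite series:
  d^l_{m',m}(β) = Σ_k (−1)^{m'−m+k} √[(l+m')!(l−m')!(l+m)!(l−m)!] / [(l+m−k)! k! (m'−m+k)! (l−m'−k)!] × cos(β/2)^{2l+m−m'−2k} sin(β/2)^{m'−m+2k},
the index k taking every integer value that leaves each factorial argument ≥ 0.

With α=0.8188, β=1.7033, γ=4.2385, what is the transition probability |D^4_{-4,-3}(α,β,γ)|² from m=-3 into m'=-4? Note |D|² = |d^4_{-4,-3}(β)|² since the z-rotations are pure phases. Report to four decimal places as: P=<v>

D^4_{-4,-3}(0.8188,1.7033,4.2385) = e^{-i·-4·0.8188}·d^4_{-4,-3}(1.7033)·e^{-i·-3·4.2385}. Compute d first:
c=cos(1.7033/2)=0.658743, s=sin(1.7033/2)=0.752368; N=√[1·40320·1·5040]=14255.272709
The bounds max(0,m−m')=1 and min(l+m,l−m')=1 give 1 term
  k=1: (−1)^0·14255.2727/(5040)·0.6587^7·0.7524^1 = +0.114548
d^4_{-4,-3}(1.7033) = +0.114548
|D^4_{-4,-3}|² = |d^4_{-4,-3}(β)|² = (+0.114548)² = 0.013121 (the z-rotation phases have unit modulus)

P=0.0131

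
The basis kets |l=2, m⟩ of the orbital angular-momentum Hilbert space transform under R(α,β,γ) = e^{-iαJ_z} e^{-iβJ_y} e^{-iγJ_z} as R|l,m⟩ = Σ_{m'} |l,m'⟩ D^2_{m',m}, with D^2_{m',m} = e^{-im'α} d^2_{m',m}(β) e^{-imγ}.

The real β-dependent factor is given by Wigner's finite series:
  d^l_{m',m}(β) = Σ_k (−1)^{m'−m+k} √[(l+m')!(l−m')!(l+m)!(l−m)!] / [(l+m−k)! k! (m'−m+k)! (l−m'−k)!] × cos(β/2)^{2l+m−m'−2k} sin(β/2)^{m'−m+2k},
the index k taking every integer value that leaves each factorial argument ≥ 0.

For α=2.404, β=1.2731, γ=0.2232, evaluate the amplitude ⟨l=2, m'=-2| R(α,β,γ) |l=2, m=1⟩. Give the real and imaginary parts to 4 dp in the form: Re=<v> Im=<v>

Split into d^2_{-2,1}(β=1.2731) × two z-phases.
c=cos(1.2731/2)=0.804151, s=sin(1.2731/2)=0.594425; N=√[1·24·6·1]=12.000000
The bounds max(0,m−m')=3 and min(l+m,l−m')=3 give 1 term
  k=3: (−1)^0·12.0000/(6)·0.8042^1·0.5944^3 = +0.337799
d^2_{-2,1}(1.2731) = +0.337799
Phases: e^{-i·(-2)·2.404}=+0.095465-0.995433i, e^{-i·(1)·0.2232}=+0.975194-0.221351i ⇒ D=-0.042983-0.335053i

Re=-0.0430 Im=-0.3351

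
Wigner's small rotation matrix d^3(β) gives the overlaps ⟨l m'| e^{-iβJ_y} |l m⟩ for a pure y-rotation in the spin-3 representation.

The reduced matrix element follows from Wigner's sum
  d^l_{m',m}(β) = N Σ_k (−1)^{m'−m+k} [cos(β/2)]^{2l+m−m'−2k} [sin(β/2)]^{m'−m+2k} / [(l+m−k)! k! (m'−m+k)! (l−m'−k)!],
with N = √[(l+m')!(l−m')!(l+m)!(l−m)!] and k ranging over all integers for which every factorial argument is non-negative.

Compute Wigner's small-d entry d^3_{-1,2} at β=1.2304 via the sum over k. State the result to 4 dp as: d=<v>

d=0.4968

d^3_{-1,2}(β=1.2304) via Wigner's sum:
c=cos(1.2304/2)=0.816658, s=sin(1.2304/2)=0.577122; N=√[2·24·120·1]=75.894664
The bounds max(0,m−m')=3 and min(l+m,l−m')=4 give 2 terms
  k=3: (−1)^0·75.8947/(12)·0.8167^3·0.5771^3 = +0.662145
  k=4: (−1)^1·75.8947/(24)·0.8167^1·0.5771^5 = -0.165340
d^3_{-1,2}(1.2304) = +0.662145 -0.165340 = +0.496805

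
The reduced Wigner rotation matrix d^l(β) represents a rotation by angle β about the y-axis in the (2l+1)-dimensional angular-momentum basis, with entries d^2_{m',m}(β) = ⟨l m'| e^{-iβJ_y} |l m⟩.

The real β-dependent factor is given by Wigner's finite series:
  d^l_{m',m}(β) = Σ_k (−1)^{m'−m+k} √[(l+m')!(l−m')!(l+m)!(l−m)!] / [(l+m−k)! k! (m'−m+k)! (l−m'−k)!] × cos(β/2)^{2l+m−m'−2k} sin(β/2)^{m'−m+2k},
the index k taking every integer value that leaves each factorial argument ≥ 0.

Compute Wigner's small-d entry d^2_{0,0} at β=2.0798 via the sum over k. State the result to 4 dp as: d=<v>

d=-0.1438

d^2_{0,0}(β=2.0798) via Wigner's sum:
With c≡cos(β/2)=0.506306 and s≡sin(β/2)=0.862354, N=[2·2·2·2]^{1/2}=4.000000
Admissible k: 0..2 (factorial args all ≥0)
  k=0: (−1)^0·4.0000/(4)·0.5063^4·0.8624^0 = +0.065713
  k=1: (−1)^1·4.0000/(1)·0.5063^2·0.8624^2 = -0.762531
  k=2: (−1)^2·4.0000/(4)·0.5063^0·0.8624^4 = +0.553021
d^2_{0,0}(2.0798) = +0.065713 -0.762531 +0.553021 = -0.143797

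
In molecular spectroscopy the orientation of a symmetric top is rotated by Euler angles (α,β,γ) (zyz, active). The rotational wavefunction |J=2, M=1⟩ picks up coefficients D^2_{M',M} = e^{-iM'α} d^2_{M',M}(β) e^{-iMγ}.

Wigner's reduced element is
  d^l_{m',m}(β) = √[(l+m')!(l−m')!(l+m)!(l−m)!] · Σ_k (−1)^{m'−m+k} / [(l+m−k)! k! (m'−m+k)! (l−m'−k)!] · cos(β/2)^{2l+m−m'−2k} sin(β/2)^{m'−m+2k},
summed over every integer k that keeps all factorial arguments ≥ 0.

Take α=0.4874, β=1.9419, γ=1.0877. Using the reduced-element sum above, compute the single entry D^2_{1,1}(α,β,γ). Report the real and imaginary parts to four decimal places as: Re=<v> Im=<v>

Re=0.0024 Im=0.5498

First d^2_{1,1}(β=1.9419), then the phase factors e^{-i(1)α} and e^{-i(1)γ}:
Half-angle: c=0.564516, s=0.825422. N=√(6·1·6·1)=6.000000
Admissible k: 0..1 (factorial args all ≥0)
  k=0: (−1)^0·6.0000/(6)·0.5645^4·0.8254^0 = +0.101556
  k=1: (−1)^1·6.0000/(2)·0.5645^2·0.8254^2 = -0.651367
d^2_{1,1}(1.9419) = +0.101556 -0.651367 = -0.549811
Attach z-rotation phases: D = e^{-i(1)(0.4874)}·(-0.549811)·e^{-i(1)(1.0877)} = +0.002366+0.549806i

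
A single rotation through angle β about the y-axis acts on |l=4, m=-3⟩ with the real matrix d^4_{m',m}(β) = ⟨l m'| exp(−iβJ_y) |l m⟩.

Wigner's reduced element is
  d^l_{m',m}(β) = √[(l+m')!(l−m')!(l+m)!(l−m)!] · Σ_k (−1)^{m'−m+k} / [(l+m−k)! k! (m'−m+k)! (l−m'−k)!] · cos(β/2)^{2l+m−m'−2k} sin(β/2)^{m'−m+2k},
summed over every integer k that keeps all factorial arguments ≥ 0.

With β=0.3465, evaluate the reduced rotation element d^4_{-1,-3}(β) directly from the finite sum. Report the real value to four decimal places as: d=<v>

d=0.2045

d^4_{-1,-3}(β=0.3465) via Wigner's sum:
c=cos(0.3465/2)=0.985030, s=sin(0.3465/2)=0.172385; N=√[6·120·1·5040]=1904.940944
Admissible k: 0..1 (factorial args all ≥0)
  k=0: (−1)^2·1904.9409/(240)·0.9850^6·0.1724^2 = +0.215458
  k=1: (−1)^3·1904.9409/(144)·0.9850^4·0.1724^4 = -0.010998
d^4_{-1,-3}(0.3465) = +0.215458 -0.010998 = +0.204460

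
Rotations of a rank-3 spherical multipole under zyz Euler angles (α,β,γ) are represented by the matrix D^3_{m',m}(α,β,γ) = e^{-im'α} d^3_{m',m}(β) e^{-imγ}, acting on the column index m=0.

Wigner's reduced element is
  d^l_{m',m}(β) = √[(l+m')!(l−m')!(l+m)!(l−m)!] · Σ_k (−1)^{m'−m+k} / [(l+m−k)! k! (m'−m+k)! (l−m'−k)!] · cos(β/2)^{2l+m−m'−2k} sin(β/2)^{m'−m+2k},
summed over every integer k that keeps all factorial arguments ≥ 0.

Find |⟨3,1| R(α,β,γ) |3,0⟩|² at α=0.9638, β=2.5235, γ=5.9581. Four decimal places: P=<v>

P=0.3392

First d^3_{1,0}(β=2.5235), then the phase factors e^{-i(1)α} and e^{-i(0)γ}:
c=cos(2.5235/2)=0.304150, s=sin(2.5235/2)=0.952624; N=√[24·2·6·6]=41.569219
Admissible k: 0..2 (factorial args all ≥0)
  k=0: (−1)^1·41.5692/(12)·0.3042^5·0.9526^1 = -0.008589
  k=1: (−1)^2·41.5692/(4)·0.3042^3·0.9526^3 = +0.252779
  k=2: (−1)^3·41.5692/(12)·0.3042^1·0.9526^5 = -0.826583
d^3_{1,0}(2.5235) = -0.008589 +0.252779 -0.826583 = -0.582393
|D^3_{1,0}|² = |d^3_{1,0}(β)|² = (-0.582393)² = 0.339182 (the z-rotation phases have unit modulus)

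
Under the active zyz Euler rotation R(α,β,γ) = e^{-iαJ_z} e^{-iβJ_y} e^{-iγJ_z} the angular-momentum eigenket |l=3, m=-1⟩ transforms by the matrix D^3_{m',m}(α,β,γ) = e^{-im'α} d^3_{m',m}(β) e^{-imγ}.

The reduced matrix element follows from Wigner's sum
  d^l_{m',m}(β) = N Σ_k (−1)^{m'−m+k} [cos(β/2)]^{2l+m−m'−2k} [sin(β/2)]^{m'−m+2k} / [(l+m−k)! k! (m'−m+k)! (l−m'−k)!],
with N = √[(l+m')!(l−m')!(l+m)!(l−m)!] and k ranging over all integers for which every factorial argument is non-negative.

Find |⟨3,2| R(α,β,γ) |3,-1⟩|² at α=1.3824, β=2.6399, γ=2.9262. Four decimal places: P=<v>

P=0.3383

D^3_{2,-1}(1.3824,2.6399,2.9262) = e^{-i·2·1.3824}·d^3_{2,-1}(2.6399)·e^{-i·-1·2.9262}. Compute d first:
With c≡cos(β/2)=0.248224 and s≡sin(β/2)=0.968703, N=[120·1·2·24]^{1/2}=75.894664
k: max(0,(-1)−(2))=0 … min(3+(-1),3−(2))=1
  k=0: (−1)^3·75.8947/(12)·0.2482^3·0.9687^3 = -0.087929
  k=1: (−1)^4·75.8947/(24)·0.2482^1·0.9687^5 = +0.669570
d^3_{2,-1}(2.6399) = -0.087929 +0.669570 = +0.581641
|D^3_{2,-1}|² = |d^3_{2,-1}(β)|² = (+0.581641)² = 0.338306 (the z-rotation phases have unit modulus)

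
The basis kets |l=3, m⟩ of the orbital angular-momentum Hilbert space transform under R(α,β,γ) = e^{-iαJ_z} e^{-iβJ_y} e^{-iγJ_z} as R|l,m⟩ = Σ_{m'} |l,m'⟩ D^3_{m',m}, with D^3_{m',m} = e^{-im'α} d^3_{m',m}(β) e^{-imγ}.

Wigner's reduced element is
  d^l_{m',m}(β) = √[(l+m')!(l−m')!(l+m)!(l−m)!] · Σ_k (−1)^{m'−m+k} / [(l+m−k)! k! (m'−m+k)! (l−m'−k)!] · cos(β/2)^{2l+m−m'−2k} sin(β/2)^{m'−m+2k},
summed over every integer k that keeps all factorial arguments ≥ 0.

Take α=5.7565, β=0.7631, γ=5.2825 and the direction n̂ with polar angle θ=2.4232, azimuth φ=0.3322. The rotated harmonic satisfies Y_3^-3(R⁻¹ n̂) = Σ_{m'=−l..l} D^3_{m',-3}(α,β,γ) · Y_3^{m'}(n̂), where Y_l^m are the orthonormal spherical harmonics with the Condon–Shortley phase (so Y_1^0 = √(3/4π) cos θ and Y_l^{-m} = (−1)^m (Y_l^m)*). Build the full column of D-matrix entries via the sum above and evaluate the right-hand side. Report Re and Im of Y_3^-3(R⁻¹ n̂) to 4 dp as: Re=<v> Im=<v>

Need the full column D^3_{m',-3} for m'=−3..3 at α=5.7565, β=0.7631, γ=5.2825.
cos(β/2)=0.928089, sin(β/2)=0.372359
d^3_{-3,-3}: single k=0 term ⇒ +0.639053;  D = -0.083019+0.633637i
d^3_{-2,-3}: single k=0 term ⇒ -0.628037;  D = +0.383551-0.497312i
d^3_{-1,-3}: single k=0 term ⇒ +0.398408;  D = -0.368922+0.150419i
d^3_{0,-3}: single k=0 term ⇒ -0.184574;  D = +0.182780+0.025671i
d^3_{1,-3}: single k=0 term ⇒ +0.064132;  D = -0.050418-0.039635i
d^3_{2,-3}: single k=0 term ⇒ -0.016273;  D = +0.006004+0.015125i
d^3_{3,-3}: single k=0 term ⇒ +0.002665;  D = +0.000395-0.002636i
Y_3^{m'}(θ=2.4232,φ=0.3322) and Σ D·Y over m':
  (-0.0830+0.6336i)·(+0.0646-0.0999i)  (+0.3836-0.4973i)·(-0.2624+0.2055i)  (-0.3689+0.1504i)·(+0.3688-0.1272i)  (+0.1828+0.0257i)·(+0.0466+0.0000i)  (-0.0504-0.0396i)·(-0.3688-0.1272i)  (+0.0060+0.0151i)·(-0.2624-0.2055i)  (+0.0004-0.0026i)·(-0.0646-0.0999i)
Y_3^-3(R⁻¹ n̂) = -0.034117+0.378122i

Re=-0.0341 Im=0.3781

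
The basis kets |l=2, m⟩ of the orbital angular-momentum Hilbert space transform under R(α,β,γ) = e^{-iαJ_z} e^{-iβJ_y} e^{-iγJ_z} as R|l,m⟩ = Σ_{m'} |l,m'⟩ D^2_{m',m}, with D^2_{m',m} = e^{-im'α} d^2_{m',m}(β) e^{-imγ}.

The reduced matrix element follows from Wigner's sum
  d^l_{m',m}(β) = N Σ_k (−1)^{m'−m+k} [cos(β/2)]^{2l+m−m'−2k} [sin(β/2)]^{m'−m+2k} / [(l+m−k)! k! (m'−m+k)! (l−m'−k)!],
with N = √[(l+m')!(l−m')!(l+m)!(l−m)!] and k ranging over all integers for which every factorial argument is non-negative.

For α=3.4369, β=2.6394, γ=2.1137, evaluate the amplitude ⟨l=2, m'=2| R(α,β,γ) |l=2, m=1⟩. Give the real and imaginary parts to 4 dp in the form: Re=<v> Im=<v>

Re=0.0269 Im=0.0126

Split into d^2_{2,1}(β=2.6394) × two z-phases.
With c≡cos(β/2)=0.248466 and s≡sin(β/2)=0.968641, N=[24·1·6·1]^{1/2}=12.000000
The bounds max(0,m−m')=0 and min(l+m,l−m')=0 give 1 term
  k=0: (−1)^1·12.0000/(6)·0.2485^3·0.9686^1 = -0.029716
d^2_{2,1}(2.6394) = -0.029716
Phases: e^{-i·(2)·3.4369}=+0.830599-0.556872i, e^{-i·(1)·2.1137}=-0.516624-0.856212i ⇒ D=+0.026920+0.012584i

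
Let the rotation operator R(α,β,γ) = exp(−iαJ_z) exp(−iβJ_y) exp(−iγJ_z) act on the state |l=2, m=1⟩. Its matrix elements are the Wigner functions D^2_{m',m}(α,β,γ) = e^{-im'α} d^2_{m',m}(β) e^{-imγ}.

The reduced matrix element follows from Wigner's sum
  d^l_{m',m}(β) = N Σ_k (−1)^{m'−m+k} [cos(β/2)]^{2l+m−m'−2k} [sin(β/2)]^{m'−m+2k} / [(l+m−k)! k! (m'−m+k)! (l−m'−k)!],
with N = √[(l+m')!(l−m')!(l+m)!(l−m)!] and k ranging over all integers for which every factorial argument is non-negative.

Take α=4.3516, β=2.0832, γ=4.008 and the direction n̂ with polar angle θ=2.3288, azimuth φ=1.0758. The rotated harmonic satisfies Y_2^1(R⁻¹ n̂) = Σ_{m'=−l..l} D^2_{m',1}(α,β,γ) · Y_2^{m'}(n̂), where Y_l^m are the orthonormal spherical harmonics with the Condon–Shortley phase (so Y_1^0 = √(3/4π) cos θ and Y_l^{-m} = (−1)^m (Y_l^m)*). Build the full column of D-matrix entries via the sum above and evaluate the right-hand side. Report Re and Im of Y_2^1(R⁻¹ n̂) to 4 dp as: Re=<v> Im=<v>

Need the full column D^2_{m',1} for m'=−2..2 at α=4.3516, β=2.0832, γ=4.008.
cos(β/2)=0.504840, sin(β/2)=0.863213
d^2_{-2,1}: single k=3 term ⇒ +0.649438;  D = -0.011163-0.649342i
d^2_{-1,1}: k∈[2..3] ⇒ +0.569724 -0.555229 = +0.014495;  D = +0.013648+0.004883i
d^2_{0,1}: k∈[1..2] ⇒ +0.272053 -0.795396 = -0.523342;  D = +0.338900-0.398791i
d^2_{1,1}: k∈[0..1] ⇒ +0.064955 -0.569724 = -0.504769;  D = +0.244484+0.441609i
d^2_{2,1}: single k=0 term ⇒ -0.222131;  D = -0.219805+0.032059i
Y_2^{m'}(θ=2.3288,φ=1.0758) and Σ D·Y over m':
  (-0.0112-0.6493i)·(-0.1118-0.1703i)  (+0.0136+0.0049i)·(-0.1832+0.3394i)  (+0.3389-0.3988i)·(+0.1318+0.0000i)  (+0.2445+0.4416i)·(+0.1832+0.3394i)  (-0.2198+0.0321i)·(-0.1118+0.1703i)
Y_2^1(R⁻¹ n̂) = -0.154815+0.148533i

Re=-0.1548 Im=0.1485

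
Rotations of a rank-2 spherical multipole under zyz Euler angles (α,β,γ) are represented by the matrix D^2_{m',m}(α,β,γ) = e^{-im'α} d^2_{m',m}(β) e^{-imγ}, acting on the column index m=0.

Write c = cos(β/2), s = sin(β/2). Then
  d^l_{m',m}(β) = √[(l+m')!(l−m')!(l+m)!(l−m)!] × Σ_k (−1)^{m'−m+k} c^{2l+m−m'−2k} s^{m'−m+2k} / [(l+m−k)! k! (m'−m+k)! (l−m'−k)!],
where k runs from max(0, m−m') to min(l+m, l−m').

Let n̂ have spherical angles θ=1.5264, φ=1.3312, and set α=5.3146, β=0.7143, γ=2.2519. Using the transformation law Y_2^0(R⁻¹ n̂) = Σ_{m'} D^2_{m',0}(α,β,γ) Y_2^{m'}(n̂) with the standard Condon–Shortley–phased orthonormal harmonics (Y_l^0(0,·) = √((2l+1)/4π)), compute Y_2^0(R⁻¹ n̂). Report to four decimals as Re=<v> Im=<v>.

Re=-0.1622 Im=0.0000

Need the full column D^2_{m',0} for m'=−2..2 at α=5.3146, β=0.7143, γ=2.2519.
cos(β/2)=0.936897, sin(β/2)=0.349606
d^2_{-2,0}: single k=2 term ⇒ +0.262794;  D = -0.094141-0.245353i
d^2_{-1,0}: k∈[1..2] ⇒ +0.704254 -0.098062 = +0.606192;  D = +0.343387-0.499554i
d^2_{0,0}: k∈[0..2] ⇒ +0.770491 -0.429141 +0.014939 = +0.356288;  D = +0.356288+0.000000i
d^2_{1,0}: k∈[0..1] ⇒ -0.704254 +0.098062 = -0.606192;  D = -0.343387-0.499554i
d^2_{2,0}: single k=0 term ⇒ +0.262794;  D = -0.094141+0.245353i
Y_2^{m'}(θ=1.5264,φ=1.3312) and Σ D·Y over m':
  (-0.0941-0.2454i)·(-0.3421-0.1777i)  (+0.3434-0.4996i)·(+0.0081-0.0333i)  (+0.3563+0.0000i)·(-0.3135+0.0000i)  (-0.3434-0.4996i)·(-0.0081-0.0333i)  (-0.0941+0.2454i)·(-0.3421+0.1777i)
Y_2^0(R⁻¹ n̂) = -0.162180+0.000000i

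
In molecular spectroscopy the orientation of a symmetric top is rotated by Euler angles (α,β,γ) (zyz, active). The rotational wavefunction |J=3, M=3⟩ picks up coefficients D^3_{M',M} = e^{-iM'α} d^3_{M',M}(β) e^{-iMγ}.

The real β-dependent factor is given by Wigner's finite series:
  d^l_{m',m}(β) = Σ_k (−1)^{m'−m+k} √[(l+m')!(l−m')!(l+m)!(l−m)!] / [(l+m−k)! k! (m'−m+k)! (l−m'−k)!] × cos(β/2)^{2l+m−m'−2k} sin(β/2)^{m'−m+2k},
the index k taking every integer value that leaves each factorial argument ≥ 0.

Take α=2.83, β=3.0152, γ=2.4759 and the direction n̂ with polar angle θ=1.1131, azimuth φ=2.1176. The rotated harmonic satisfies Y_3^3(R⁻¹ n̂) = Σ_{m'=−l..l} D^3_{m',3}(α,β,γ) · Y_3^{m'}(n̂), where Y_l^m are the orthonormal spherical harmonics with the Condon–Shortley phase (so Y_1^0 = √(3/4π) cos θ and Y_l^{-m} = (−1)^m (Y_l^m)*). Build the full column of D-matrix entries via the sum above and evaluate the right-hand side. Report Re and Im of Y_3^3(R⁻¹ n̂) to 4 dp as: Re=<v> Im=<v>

Re=0.2159 Im=0.2650

Need the full column D^3_{m',3} for m'=−3..3 at α=2.83, β=3.0152, γ=2.4759.
cos(β/2)=0.063154, sin(β/2)=0.998004
d^3_{-3,3}: single k=6 term ⇒ +0.988082;  D = +0.481062+0.863068i
d^3_{-2,3}: single k=5 term ⇒ +0.153158;  D = -0.029963-0.150198i
d^3_{-1,3}: single k=4 term ⇒ +0.015324;  D = -0.001754+0.015224i
d^3_{0,3}: single k=3 term ⇒ +0.001120;  D = +0.000463-0.001020i
d^3_{1,3}: single k=2 term ⇒ +0.000061;  D = -0.000041+0.000045i
d^3_{2,3}: single k=1 term ⇒ +0.000002;  D = +0.000002-0.000001i
d^3_{3,3}: single k=0 term ⇒ +0.000000;  D = -0.000000+0.000000i
Y_3^{m'}(θ=1.1131,φ=2.1176) and Σ D·Y over m':
  (+0.4811+0.8631i)·(+0.3005-0.0210i)  (-0.0300-0.1502i)·(-0.1669+0.3228i)  (-0.0018+0.0152i)·(+0.0036+0.0059i)  (+0.0005-0.0010i)·(-0.3337+0.0000i)  (-0.0000+0.0000i)·(-0.0036+0.0059i)  (+0.0000-0.0000i)·(-0.1669-0.3228i)  (-0.0000+0.0000i)·(-0.3005-0.0210i)
Y_3^3(R⁻¹ n̂) = +0.215863+0.265027i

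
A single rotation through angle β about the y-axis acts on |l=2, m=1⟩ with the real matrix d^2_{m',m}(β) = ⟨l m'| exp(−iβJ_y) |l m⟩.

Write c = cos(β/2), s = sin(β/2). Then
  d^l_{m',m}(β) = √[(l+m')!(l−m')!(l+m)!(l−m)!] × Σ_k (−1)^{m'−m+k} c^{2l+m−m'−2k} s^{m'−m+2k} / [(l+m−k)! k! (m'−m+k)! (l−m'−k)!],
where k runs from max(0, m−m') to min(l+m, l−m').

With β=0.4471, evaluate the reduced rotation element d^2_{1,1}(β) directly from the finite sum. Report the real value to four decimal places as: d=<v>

d=0.7639

d^2_{1,1}(β=0.4471) via Wigner's sum:
c=cos(0.4471/2)=0.975117, s=sin(0.4471/2)=0.221693; N=√[6·1·6·1]=6.000000
k∈{0,1} keeps every argument non-negative
  k=0: (−1)^0·6.0000/(6)·0.9751^4·0.2217^0 = +0.904120
  k=1: (−1)^1·6.0000/(2)·0.9751^2·0.2217^2 = -0.140196
d^2_{1,1}(0.4471) = +0.904120 -0.140196 = +0.763924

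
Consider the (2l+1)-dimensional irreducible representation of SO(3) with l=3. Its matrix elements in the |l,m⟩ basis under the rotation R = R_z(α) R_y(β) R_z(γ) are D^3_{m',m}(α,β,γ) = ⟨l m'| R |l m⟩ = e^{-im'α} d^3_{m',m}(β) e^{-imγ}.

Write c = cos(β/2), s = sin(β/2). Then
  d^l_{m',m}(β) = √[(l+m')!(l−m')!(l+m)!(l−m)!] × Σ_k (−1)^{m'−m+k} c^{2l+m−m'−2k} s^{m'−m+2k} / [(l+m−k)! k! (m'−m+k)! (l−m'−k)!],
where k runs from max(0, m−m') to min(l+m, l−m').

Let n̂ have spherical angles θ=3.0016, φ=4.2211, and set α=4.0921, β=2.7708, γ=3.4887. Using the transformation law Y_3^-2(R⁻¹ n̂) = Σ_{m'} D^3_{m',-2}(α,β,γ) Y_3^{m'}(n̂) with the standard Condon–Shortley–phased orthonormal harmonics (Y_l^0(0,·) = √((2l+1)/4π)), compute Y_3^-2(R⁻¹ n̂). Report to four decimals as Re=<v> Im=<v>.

Re=0.0454 Im=0.0271

Need the full column D^3_{m',-2} for m'=−3..3 at α=4.0921, β=2.7708, γ=3.4887.
cos(β/2)=0.184336, sin(β/2)=0.982863
d^3_{-3,-2}: single k=1 term ⇒ +0.000512;  D = +0.000471+0.000201i
d^3_{-2,-2}: k∈[0..1] ⇒ +0.000039 -0.005577 = -0.005538;  D = +0.004732-0.002877i
d^3_{-1,-2}: k∈[0..1] ⇒ -0.000662 +0.037613 = +0.036952;  D = +0.002729-0.036851i
d^3_{0,-2}: k∈[0..1] ⇒ +0.006109 -0.173682 = -0.167572;  D = -0.128789-0.107210i
d^3_{1,-2}: k∈[0..1] ⇒ -0.037613 +0.534658 = +0.497045;  D = -0.480809+0.125999i
d^3_{2,-2}: k∈[0..1] ⇒ +0.158549 -0.901485 = -0.742936;  D = -0.264494+0.694260i
d^3_{3,-2}: single k=0 term ⇒ -0.414144;  D = -0.229212-0.344931i
Y_3^{m'}(θ=3.0016,φ=4.2211) and Σ D·Y over m':
  (+0.0005+0.0002i)·(+0.0011-0.0001i)  (+0.0047-0.0029i)·(+0.0109+0.0164i)  (+0.0027-0.0369i)·(-0.0830+0.1552i)  (-0.1288-0.1072i)·(-0.7031+0.0000i)  (-0.4808+0.1260i)·(+0.0830+0.1552i)  (-0.2645+0.6943i)·(+0.0109-0.0164i)  (-0.2292-0.3449i)·(-0.0011-0.0001i)
Y_3^-2(R⁻¹ n̂) = +0.045377+0.027098i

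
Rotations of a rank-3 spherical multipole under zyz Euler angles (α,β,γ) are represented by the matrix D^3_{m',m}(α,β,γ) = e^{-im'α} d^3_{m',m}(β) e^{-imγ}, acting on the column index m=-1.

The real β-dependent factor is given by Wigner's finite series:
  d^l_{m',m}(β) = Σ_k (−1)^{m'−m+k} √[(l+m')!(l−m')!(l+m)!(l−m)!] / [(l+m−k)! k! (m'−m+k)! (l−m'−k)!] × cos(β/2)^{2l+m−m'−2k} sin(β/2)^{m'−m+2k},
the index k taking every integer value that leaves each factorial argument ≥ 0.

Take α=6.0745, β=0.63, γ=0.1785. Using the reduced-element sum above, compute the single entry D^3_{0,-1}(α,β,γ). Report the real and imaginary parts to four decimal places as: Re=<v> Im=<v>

Re=-0.5685 Im=-0.1026

First d^3_{0,-1}(β=0.63), then the phase factors e^{-i(0)α} and e^{-i(-1)γ}:
Half-angle: c=0.950796, s=0.309816. N=√(6·6·2·24)=41.569219
The bounds max(0,m−m')=0 and min(l+m,l−m')=2 give 3 terms
  k=0: (−1)^1·41.5692/(12)·0.9508^5·0.3098^1 = -0.833936
  k=1: (−1)^2·41.5692/(4)·0.9508^3·0.3098^3 = +0.265637
  k=2: (−1)^3·41.5692/(12)·0.9508^1·0.3098^5 = -0.009402
d^3_{0,-1}(0.63) = -0.833936 +0.265637 -0.009402 = -0.577701
Phases: e^{-i·(0)·6.0745}=+1.000000+0.000000i, e^{-i·(-1)·0.1785}=+0.984111+0.177554i ⇒ D=-0.568522-0.102573i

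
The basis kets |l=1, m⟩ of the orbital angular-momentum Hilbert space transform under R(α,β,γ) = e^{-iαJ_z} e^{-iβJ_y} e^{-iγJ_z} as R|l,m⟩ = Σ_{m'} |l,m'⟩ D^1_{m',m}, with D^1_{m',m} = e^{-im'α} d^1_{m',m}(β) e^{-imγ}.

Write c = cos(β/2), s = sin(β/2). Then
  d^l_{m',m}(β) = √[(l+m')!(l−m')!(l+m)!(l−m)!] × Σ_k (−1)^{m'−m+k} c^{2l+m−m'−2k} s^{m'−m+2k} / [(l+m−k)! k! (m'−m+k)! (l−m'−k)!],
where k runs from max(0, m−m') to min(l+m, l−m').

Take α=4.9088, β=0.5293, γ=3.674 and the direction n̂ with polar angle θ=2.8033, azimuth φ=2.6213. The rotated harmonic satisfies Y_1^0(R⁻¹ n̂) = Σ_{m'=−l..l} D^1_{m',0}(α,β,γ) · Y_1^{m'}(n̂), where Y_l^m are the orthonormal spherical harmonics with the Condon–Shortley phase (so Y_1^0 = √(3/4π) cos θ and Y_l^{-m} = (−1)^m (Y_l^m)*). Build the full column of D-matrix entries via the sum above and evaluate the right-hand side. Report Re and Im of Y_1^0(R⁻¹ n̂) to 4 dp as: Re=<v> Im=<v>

Need the full column D^1_{m',0} for m'=−1..1 at α=4.9088, β=0.5293, γ=3.674.
cos(β/2)=0.965184, sin(β/2)=0.261571
d^1_{-1,0}: single k=1 term ⇒ +0.357039;  D = +0.069676-0.350174i
d^1_{0,0}: k∈[0..1] ⇒ +0.931580 -0.068420 = +0.863161;  D = +0.863161+0.000000i
d^1_{1,0}: single k=0 term ⇒ -0.357039;  D = -0.069676-0.350174i
Y_1^{m'}(θ=2.8033,φ=2.6213) and Σ D·Y over m':
  (+0.0697-0.3502i)·(-0.0995-0.0570i)  (+0.8632+0.0000i)·(-0.4609+0.0000i)  (-0.0697-0.3502i)·(+0.0995-0.0570i)
Y_1^0(R⁻¹ n̂) = -0.451625+0.000000i

Re=-0.4516 Im=0.0000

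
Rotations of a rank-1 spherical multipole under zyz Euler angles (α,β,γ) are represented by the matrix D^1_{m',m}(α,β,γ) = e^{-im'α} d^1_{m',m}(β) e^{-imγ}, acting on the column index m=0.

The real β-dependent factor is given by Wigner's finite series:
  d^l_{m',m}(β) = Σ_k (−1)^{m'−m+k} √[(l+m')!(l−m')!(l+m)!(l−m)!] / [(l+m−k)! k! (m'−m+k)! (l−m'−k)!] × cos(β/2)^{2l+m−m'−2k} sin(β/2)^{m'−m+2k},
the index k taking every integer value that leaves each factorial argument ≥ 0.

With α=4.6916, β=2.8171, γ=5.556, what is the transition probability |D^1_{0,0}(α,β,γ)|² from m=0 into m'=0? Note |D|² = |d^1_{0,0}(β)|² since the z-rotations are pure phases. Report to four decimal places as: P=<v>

D^1_{0,0}(4.6916,2.8171,5.556) = e^{-i·0·4.6916}·d^1_{0,0}(2.8171)·e^{-i·0·5.556}. Compute d first:
c=cos(2.8171/2)=0.161535, s=sin(2.8171/2)=0.986867; N=√[1·1·1·1]=1.000000
Admissible k: 0..1 (factorial args all ≥0)
  k=0: (−1)^0·1.0000/(1)·0.1615^2·0.9869^0 = +0.026094
  k=1: (−1)^1·1.0000/(1)·0.1615^0·0.9869^2 = -0.973906
d^1_{0,0}(2.8171) = +0.026094 -0.973906 = -0.947813
|D^1_{0,0}|² = |d^1_{0,0}(β)|² = (-0.947813)² = 0.898349 (the z-rotation phases have unit modulus)

P=0.8983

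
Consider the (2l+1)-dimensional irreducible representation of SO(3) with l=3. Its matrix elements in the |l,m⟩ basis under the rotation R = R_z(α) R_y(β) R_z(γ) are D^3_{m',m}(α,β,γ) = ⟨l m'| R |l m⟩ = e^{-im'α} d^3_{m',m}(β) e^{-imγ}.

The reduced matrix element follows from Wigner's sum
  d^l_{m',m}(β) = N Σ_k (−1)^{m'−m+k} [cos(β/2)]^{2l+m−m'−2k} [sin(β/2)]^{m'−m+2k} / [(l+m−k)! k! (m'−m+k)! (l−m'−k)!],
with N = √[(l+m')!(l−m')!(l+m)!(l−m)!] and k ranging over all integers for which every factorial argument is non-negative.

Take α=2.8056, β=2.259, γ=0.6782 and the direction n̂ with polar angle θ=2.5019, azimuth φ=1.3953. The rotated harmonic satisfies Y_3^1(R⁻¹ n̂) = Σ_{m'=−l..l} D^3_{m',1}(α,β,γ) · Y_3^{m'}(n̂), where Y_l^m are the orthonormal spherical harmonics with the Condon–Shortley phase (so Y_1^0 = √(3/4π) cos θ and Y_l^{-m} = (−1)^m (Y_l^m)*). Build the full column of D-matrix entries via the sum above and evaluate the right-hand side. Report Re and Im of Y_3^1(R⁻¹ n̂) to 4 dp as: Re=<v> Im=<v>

Re=-0.0149 Im=0.1834

Need the full column D^3_{m',1} for m'=−3..3 at α=2.8056, β=2.259, γ=0.6782.
cos(β/2)=0.427112, sin(β/2)=0.904199
d^3_{-3,1}: single k=4 term ⇒ +0.472264;  D = +0.054370+0.469124i
d^3_{-2,1}: k∈[3..4] ⇒ +0.364290 -0.816322 = -0.452032;  D = -0.098916+0.441076i
d^3_{-1,1}: k∈[2..4] ⇒ +0.163247 -0.975504 +0.546491 = -0.265765;  D = +0.140405-0.225649i
d^3_{0,1}: k∈[1..3] ⇒ +0.044521 -0.598589 +0.894235 = +0.340167;  D = +0.264889-0.213418i
d^3_{1,1}: k∈[0..2] ⇒ +0.006071 -0.217663 +0.731628 = +0.520036;  D = -0.489882+0.174507i
d^3_{2,1}: k∈[0..1] ⇒ -0.040642 +0.364290 = +0.323648;  D = +0.323642-0.002011i
d^3_{3,1}: single k=0 term ⇒ +0.105376;  D = -0.099697-0.034124i
Y_3^{m'}(θ=2.5019,φ=1.3953) and Σ D·Y over m':
  (+0.0544+0.4691i)·(-0.0446+0.0767i)  (-0.0989+0.4411i)·(+0.2744+0.1005i)  (+0.1404-0.2256i)·(+0.0747-0.4214i)  (+0.2649-0.2134i)·(-0.0653+0.0000i)  (-0.4899+0.1745i)·(-0.0747-0.4214i)  (+0.3236-0.0020i)·(+0.2744-0.1005i)  (-0.0997-0.0341i)·(+0.0446+0.0767i)
Y_3^1(R⁻¹ n̂) = -0.014871+0.183400i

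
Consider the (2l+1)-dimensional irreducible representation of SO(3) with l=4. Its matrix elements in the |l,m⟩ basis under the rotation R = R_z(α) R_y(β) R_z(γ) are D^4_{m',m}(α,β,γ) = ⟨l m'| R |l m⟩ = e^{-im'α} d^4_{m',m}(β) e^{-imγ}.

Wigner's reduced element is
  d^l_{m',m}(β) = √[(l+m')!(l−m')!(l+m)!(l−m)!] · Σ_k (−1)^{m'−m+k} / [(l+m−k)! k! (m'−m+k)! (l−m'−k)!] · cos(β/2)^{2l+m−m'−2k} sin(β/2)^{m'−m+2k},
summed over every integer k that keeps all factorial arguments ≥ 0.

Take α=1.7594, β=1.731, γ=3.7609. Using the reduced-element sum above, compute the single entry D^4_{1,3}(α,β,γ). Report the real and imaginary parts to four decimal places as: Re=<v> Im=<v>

Re=-0.3945 Im=0.2032

D^4_{1,3}(1.7594,1.731,3.7609) = e^{-i·1·1.7594}·d^4_{1,3}(1.731)·e^{-i·3·3.7609}. Compute d first:
Half-angle: c=0.648259, s=0.761419. N=√(120·6·5040·1)=1904.940944
k∈{2,3} keeps every argument non-negative
  k=2: (−1)^0·1904.9409/(240)·0.6483^6·0.7614^2 = +0.341516
  k=3: (−1)^1·1904.9409/(144)·0.6483^4·0.7614^4 = -0.785255
d^4_{1,3}(1.731) = +0.341516 -0.785255 = -0.443738
D = (-0.187488-0.982267i)·(-0.443738)·(+0.283197+0.959062i) = -0.394465+0.203226i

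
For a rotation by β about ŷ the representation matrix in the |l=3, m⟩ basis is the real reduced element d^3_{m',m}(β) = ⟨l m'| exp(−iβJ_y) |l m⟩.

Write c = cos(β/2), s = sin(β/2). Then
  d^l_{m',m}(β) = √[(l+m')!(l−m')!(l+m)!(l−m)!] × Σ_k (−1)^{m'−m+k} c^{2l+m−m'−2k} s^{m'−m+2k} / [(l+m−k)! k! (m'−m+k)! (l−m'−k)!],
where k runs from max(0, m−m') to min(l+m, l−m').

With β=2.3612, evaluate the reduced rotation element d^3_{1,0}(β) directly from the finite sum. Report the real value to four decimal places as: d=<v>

d=-0.4646

d^3_{1,0}(β=2.3612) via Wigner's sum:
Half-angle: c=0.380370, s=0.924834. N=√(24·2·6·6)=41.569219
k∈{0,1,2} keeps every argument non-negative
  k=0: (−1)^1·41.5692/(12)·0.3804^5·0.9248^1 = -0.025509
  k=1: (−1)^2·41.5692/(4)·0.3804^3·0.9248^3 = +0.452400
  k=2: (−1)^3·41.5692/(12)·0.3804^1·0.9248^5 = -0.891491
d^3_{1,0}(2.3612) = -0.025509 +0.452400 -0.891491 = -0.464599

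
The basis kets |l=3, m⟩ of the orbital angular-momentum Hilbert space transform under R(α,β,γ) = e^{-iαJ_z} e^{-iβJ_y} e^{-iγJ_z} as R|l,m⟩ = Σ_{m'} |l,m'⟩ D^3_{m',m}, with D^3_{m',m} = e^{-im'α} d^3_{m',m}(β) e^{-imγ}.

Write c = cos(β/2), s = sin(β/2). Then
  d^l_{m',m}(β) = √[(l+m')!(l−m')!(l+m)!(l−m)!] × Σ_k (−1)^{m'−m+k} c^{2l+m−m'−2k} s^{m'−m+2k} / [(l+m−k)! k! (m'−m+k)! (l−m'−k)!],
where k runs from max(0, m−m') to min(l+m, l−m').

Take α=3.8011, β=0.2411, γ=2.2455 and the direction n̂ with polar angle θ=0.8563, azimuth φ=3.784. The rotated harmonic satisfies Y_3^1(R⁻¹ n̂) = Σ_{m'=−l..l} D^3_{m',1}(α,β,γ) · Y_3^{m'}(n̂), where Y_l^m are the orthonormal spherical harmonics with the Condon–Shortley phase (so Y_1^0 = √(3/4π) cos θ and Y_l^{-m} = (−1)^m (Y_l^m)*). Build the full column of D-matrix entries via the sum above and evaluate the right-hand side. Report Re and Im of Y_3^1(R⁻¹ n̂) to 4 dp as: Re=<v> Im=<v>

Re=0.2795 Im=0.3339

Need the full column D^3_{m',1} for m'=−3..3 at α=3.8011, β=0.2411, γ=2.2455.
cos(β/2)=0.992743, sin(β/2)=0.120258
d^3_{-3,1}: single k=4 term ⇒ +0.000798;  D = -0.000770+0.000211i
d^3_{-2,1}: k∈[3..4] ⇒ +0.010762 -0.000079 = +0.010683;  D = +0.006417-0.008541i
d^3_{-1,1}: k∈[2..4] ⇒ +0.084281 -0.001649 +0.000003 = +0.082635;  D = +0.001256+0.082625i
d^3_{0,1}: k∈[1..3] ⇒ +0.401688 -0.017683 +0.000086 = +0.384091;  D = -0.239929-0.299934i
d^3_{1,1}: k∈[0..2] ⇒ +0.957238 -0.112374 +0.001237 = +0.846101;  D = +0.822532+0.198313i
d^3_{2,1}: k∈[0..1] ⇒ -0.366689 +0.010762 = -0.355927;  D = +0.324568-0.146082i
d^3_{3,1}: single k=0 term ⇒ +0.054403;  D = +0.025525-0.048043i
Y_3^{m'}(θ=0.8563,φ=3.784) and Σ D·Y over m':
  (-0.0008+0.0002i)·(+0.0628+0.1686i)  (+0.0064-0.0085i)·(+0.1078-0.3666i)  (+0.0013+0.0826i)·(-0.2241+0.1677i)  (-0.2399-0.2999i)·(-0.2087+0.0000i)  (+0.8225+0.1983i)·(+0.2241+0.1677i)  (+0.3246-0.1461i)·(+0.1078+0.3666i)  (+0.0255-0.0480i)·(-0.0628+0.1686i)
Y_3^1(R⁻¹ n̂) = +0.279543+0.333854i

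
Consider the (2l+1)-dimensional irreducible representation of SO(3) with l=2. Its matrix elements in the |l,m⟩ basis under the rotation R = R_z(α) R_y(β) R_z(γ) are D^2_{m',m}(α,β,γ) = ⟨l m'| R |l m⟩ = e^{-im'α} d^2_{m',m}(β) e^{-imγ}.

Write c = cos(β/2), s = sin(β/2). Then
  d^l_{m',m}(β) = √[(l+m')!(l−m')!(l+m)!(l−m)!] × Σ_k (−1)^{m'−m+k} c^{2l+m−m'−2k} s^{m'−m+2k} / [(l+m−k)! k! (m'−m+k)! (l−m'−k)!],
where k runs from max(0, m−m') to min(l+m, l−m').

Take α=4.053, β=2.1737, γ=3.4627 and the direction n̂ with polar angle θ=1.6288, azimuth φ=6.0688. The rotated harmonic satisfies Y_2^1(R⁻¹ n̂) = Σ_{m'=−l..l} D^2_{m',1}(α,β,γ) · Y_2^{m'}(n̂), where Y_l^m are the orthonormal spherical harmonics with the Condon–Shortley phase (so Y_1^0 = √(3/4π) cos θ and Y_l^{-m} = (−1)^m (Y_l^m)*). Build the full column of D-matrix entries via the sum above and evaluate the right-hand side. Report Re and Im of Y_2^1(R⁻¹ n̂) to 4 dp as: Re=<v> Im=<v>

Re=-0.1391 Im=-0.1893

Need the full column D^2_{m',1} for m'=−2..2 at α=4.053, β=2.1737, γ=3.4627.
cos(β/2)=0.465276, sin(β/2)=0.885166
d^2_{-2,1}: single k=3 term ⇒ +0.645378;  D = -0.044553-0.643839i
d^2_{-1,1}: k∈[2..3] ⇒ +0.508852 -0.613901 = -0.105049;  D = -0.087272-0.058471i
d^2_{0,1}: k∈[1..2] ⇒ +0.218390 -0.790424 = -0.572034;  D = +0.542795-0.180544i
d^2_{1,1}: k∈[0..1] ⇒ +0.046864 -0.508852 = -0.461988;  D = -0.153318+0.435805i
d^2_{2,1}: single k=0 term ⇒ -0.178314;  D = -0.096693-0.149822i
Y_2^{m'}(θ=1.6288,φ=6.0688) and Σ D·Y over m':
  (-0.0446-0.6438i)·(+0.3501+0.1601i)  (-0.0873-0.0585i)·(-0.0437-0.0095i)  (+0.5428-0.1805i)·(-0.3122+0.0000i)  (-0.1533+0.4358i)·(+0.0437-0.0095i)  (-0.0967-0.1498i)·(+0.3501-0.1601i)
Y_2^1(R⁻¹ n̂) = -0.139147-0.189287i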